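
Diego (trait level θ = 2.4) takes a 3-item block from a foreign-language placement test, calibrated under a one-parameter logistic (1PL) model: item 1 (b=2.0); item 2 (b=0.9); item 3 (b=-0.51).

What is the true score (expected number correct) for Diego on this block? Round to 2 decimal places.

2.36

P(θ) = 1 / (1 + exp(−(θ − b)))
P_1 = 1/(1+e^{-0.4000}) = 0.5987
P_2 = 1/(1+e^{-1.5000}) = 0.8176
P_3 = 1/(1+e^{-2.9100}) = 0.9483
E[score] = 0.5987 + 0.8176 + 0.9483 = 2.3646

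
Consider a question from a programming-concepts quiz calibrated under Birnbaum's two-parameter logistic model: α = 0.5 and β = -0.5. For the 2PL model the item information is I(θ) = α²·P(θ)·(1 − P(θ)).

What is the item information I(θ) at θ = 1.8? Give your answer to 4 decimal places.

P = 1/(1+e^{-1.1500}) = 0.7595
P(1−P) = 0.7595 × 0.2405 = 0.1827
I = α² × P(1−P) = 0.5² × 0.1827 = 0.04566

0.0457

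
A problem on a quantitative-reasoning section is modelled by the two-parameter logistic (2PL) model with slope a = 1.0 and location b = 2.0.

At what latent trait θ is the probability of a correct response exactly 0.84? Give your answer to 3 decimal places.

3.658

P(θ) = 1 / (1 + exp(−a(θ − b)))
logit = ln(0.8400/0.1600) = 1.6582
θ = b + logit/(a) = 2.0 + 1.6582/1.0000 = 3.6582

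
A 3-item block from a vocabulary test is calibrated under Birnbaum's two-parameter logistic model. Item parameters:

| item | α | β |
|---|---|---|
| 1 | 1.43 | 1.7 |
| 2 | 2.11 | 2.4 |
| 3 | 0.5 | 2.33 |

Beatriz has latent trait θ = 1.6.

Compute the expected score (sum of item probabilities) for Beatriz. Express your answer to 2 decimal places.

P(θ) = 1 / (1 + exp(−α(θ − β)))
P_1 = 1/(1+e^{0.1430}) = 0.4643
P_2 = 1/(1+e^{1.6880}) = 0.1560
P_3 = 1/(1+e^{0.3650}) = 0.4097
E[score] = 0.4643 + 0.1560 + 0.4097 = 1.0301

1.03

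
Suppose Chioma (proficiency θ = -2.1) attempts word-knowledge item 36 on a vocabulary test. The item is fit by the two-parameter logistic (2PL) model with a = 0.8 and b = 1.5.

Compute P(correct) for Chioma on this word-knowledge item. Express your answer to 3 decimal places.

P(θ) = 1 / (1 + exp(−a(θ − b)))
Exponent: 0.8 × (-2.1 − 1.5) = -2.8800
1/(1 + e^{2.8800}) = 0.0532

0.053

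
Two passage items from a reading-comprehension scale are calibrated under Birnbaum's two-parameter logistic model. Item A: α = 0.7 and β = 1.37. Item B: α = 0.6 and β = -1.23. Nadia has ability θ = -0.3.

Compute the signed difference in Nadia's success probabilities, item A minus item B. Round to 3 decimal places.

P(θ) = 1 / (1 + exp(−α(θ − β)))
P_A = 0.2370
P_B = 0.6360
P_A − P_B = -0.3990

-0.399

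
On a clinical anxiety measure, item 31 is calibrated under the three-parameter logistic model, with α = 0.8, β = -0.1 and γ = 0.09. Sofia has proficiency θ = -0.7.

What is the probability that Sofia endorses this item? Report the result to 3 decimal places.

0.438

P(θ) = γ + (1 − γ) · 1 / (1 + exp(−α(θ − β)))
Exponent: 0.8 × (-0.7 − (-0.1)) = -0.4800
1/(1 + e^{0.4800}) = 0.3823
P = 0.09 + 0.91 × 0.3823 = 0.4378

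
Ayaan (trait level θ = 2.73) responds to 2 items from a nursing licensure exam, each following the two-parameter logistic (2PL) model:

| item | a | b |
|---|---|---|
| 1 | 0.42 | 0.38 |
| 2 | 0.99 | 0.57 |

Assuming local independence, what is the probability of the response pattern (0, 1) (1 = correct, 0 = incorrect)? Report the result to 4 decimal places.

0.2429

P(θ) = 1 / (1 + exp(−a(θ − b)))
P_1 = 1/(1+e^{-0.9870}) = 0.7285
P_2 = 1/(1+e^{-2.1384}) = 0.8946
L = (1−P_1) × P_2 = 0.2715 × 0.8946 = 0.24288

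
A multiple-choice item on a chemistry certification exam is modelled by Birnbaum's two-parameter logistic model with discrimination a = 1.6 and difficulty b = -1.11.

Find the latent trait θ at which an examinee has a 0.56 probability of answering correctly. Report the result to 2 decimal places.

P(θ) = 1 / (1 + exp(−a(θ − b)))
logit = ln(0.5600/0.4400) = 0.2412
θ = b + logit/(a) = -1.11 + 0.2412/1.6000 = -0.9593

-0.96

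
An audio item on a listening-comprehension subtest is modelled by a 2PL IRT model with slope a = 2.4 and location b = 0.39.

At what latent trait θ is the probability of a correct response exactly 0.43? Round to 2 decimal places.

P(θ) = 1 / (1 + exp(−a(θ − b)))
logit = ln(0.4300/0.5700) = -0.2819
θ = b + logit/(a) = 0.39 + (-0.2819)/2.4000 = 0.2726

0.27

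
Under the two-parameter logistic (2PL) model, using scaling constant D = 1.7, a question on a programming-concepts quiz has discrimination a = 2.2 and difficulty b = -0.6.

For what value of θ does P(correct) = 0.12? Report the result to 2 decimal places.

P(θ) = 1 / (1 + exp(−D·a(θ − b)))
logit = ln(0.1200/0.8800) = -1.9924
θ = b + logit/(1.7·a) = -0.6 + (-1.9924)/3.7400 = -1.1327

-1.13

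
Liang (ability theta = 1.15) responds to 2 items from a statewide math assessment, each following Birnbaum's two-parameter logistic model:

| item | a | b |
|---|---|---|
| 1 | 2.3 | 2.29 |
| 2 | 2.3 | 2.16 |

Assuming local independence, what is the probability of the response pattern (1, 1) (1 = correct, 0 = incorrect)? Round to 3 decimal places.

P(theta) = 1 / (1 + exp(−a(theta − b)))
P_1 = 1/(1+e^{2.6220}) = 0.0677
P_2 = 1/(1+e^{2.3230}) = 0.0892
L = P_1 × P_2 = 0.0677 × 0.0892 = 0.00604

0.006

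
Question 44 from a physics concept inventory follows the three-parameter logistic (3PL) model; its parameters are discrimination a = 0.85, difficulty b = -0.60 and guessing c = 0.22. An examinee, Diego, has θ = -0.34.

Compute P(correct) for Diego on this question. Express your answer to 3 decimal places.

P(θ) = c + (1 − c) · 1 / (1 + exp(−a(θ − b)))
Exponent: 0.85 × (-0.34 − (-0.60)) = 0.2210
1/(1 + e^{-0.2210}) = 0.5550
P = 0.22 + 0.78 × 0.5550 = 0.6529

0.653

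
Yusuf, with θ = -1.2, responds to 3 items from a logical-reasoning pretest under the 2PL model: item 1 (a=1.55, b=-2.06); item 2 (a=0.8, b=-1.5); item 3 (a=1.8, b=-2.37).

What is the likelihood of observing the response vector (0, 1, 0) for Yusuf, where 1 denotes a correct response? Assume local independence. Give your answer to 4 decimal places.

P(θ) = 1 / (1 + exp(−a(θ − b)))
P_1 = 1/(1+e^{-1.3330}) = 0.7913
P_2 = 1/(1+e^{-0.2400}) = 0.5597
P_3 = 1/(1+e^{-2.1060}) = 0.8915
L = (1−P_1) × P_2 × (1−P_3) = 0.2087 × 0.5597 × 0.1085 = 0.01267

0.0127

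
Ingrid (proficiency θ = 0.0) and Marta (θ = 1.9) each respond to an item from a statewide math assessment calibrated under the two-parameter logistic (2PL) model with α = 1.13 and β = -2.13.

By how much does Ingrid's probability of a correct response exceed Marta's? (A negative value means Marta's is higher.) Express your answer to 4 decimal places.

-0.0722

P(θ) = 1 / (1 + exp(−α(θ − β)))
P(Ingrid) = 0.9174  [exponent 2.4069]
P(Marta) = 0.9896  [exponent 4.5539]
Difference = 0.9174 − 0.9896 = -0.0722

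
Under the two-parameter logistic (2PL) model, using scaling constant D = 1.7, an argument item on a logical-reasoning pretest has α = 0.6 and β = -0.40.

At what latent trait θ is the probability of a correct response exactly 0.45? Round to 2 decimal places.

P(θ) = 1 / (1 + exp(−D·α(θ − β)))
logit = ln(0.4500/0.5500) = -0.2007
θ = β + logit/(1.7·α) = -0.40 + (-0.2007)/1.0200 = -0.5967

-0.60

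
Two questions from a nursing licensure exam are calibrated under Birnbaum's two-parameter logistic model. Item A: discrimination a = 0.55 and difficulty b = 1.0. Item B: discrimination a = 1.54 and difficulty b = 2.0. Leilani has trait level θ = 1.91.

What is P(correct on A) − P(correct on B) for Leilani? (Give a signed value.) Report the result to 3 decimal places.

P(θ) = 1 / (1 + exp(−a(θ − b)))
P_A = 0.6226
P_B = 0.4654
P_A − P_B = 0.1572

0.157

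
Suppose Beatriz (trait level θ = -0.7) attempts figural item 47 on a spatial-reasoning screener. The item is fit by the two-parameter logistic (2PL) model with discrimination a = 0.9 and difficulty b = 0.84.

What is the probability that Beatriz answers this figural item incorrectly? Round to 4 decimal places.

0.8000

P(θ) = 1 / (1 + exp(−a(θ − b)))
Exponent: 0.9 × (-0.7 − 0.84) = -1.3860
1/(1 + e^{1.3860}) = 0.2000
P(incorrect) = 1 − 0.2000 = 0.8000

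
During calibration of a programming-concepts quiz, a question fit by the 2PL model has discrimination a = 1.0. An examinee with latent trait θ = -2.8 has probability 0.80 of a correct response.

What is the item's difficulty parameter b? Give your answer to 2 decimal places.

-4.19

P(θ) = 1 / (1 + exp(−a(θ − b)))
logit(0.80) = ln(0.80/0.20) = 1.3863
b = θ − logit/(a) = -2.8 − 1.3863/1.0000 = -4.1863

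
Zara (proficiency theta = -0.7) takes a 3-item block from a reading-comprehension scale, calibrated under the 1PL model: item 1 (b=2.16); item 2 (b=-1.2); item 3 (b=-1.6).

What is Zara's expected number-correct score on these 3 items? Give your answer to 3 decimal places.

P(theta) = 1 / (1 + exp(−(theta − b)))
P_1 = 1/(1+e^{2.8600}) = 0.0542
P_2 = 1/(1+e^{-0.5000}) = 0.6225
P_3 = 1/(1+e^{-0.9000}) = 0.7109
E[score] = 0.0542 + 0.6225 + 0.7109 = 1.3876

1.388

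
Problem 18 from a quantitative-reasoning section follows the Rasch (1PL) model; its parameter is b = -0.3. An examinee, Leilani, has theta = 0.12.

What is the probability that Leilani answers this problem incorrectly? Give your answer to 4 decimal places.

P(theta) = 1 / (1 + exp(−(theta − b)))
Exponent: (0.12 − (-0.3)) = 0.4200
1/(1 + e^{-0.4200}) = 0.6035
P = 0.6035
P(incorrect) = 1 − 0.6035 = 0.3965

0.3965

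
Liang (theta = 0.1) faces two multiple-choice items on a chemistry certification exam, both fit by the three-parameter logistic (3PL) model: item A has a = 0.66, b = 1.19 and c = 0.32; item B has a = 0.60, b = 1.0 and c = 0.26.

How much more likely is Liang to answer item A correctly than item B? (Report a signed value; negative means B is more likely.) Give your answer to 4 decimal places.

0.0103

P(theta) = c + (1 − c) · 1 / (1 + exp(−a(theta − b)))
P_A = 0.5427
P_B = 0.5325
P_A − P_B = 0.0103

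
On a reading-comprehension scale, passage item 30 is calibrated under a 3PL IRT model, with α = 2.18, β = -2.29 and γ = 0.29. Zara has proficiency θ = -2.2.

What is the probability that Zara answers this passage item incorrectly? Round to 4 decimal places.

P(θ) = γ + (1 − γ) · 1 / (1 + exp(−α(θ − β)))
Exponent: 2.18 × (-2.2 − (-2.29)) = 0.1962
1/(1 + e^{-0.1962}) = 0.5489
P = 0.29 + 0.71 × 0.5489 = 0.6797
P(incorrect) = 1 − 0.6797 = 0.3203

0.3203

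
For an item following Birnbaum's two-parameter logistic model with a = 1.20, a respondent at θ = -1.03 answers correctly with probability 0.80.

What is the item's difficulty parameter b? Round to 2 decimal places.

-2.19

P(θ) = 1 / (1 + exp(−a(θ − b)))
logit(0.80) = ln(0.80/0.20) = 1.3863
b = θ − logit/(a) = -1.03 − 1.3863/1.2000 = -2.1852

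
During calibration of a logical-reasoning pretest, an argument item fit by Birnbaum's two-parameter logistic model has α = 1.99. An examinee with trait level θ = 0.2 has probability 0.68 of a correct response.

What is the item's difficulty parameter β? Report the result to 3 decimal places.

P(θ) = 1 / (1 + exp(−α(θ − β)))
logit(0.68) = ln(0.68/0.32) = 0.7538
β = θ − logit/(α) = 0.2 − 0.7538/1.9900 = -0.1788

-0.179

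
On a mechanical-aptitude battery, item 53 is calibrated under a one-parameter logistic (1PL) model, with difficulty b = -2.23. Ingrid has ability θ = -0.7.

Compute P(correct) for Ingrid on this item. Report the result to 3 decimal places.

P(θ) = 1 / (1 + exp(−(θ − b)))
Exponent: (-0.7 − (-2.23)) = 1.5300
1/(1 + e^{-1.5300}) = 0.8220
P = 0.8220

0.822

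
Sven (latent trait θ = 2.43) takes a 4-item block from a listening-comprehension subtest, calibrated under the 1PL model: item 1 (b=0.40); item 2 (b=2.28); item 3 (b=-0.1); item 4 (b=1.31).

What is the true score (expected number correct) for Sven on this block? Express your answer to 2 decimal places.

3.10

P(θ) = 1 / (1 + exp(−(θ − b)))
P_1 = 1/(1+e^{-2.0300}) = 0.8839
P_2 = 1/(1+e^{-0.1500}) = 0.5374
P_3 = 1/(1+e^{-2.5300}) = 0.9262
P_4 = 1/(1+e^{-1.1200}) = 0.7540
E[score] = 0.8839 + 0.5374 + 0.9262 + 0.7540 = 3.1015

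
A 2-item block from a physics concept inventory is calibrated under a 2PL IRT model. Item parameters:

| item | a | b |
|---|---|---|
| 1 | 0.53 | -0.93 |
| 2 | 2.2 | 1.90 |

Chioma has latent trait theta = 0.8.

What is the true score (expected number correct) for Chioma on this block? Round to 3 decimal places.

0.796

P(theta) = 1 / (1 + exp(−a(theta − b)))
P_1 = 1/(1+e^{-0.9169}) = 0.7144
P_2 = 1/(1+e^{2.4200}) = 0.0817
E[score] = 0.7144 + 0.0817 = 0.7961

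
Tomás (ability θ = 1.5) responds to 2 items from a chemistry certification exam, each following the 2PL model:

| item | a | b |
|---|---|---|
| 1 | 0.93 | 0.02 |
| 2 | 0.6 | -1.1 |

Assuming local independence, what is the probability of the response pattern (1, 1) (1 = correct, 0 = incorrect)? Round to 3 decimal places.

P(θ) = 1 / (1 + exp(−a(θ − b)))
P_1 = 1/(1+e^{-1.3764}) = 0.7984
P_2 = 1/(1+e^{-1.5600}) = 0.8264
L = P_1 × P_2 = 0.7984 × 0.8264 = 0.65977

0.660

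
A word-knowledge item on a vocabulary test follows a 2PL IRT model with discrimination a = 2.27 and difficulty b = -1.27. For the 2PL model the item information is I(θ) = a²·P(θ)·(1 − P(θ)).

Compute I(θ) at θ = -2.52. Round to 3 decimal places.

0.269

P = 1/(1+e^{2.8375}) = 0.0553
P(1−P) = 0.0553 × 0.9447 = 0.0523
I = a² × P(1−P) = 2.27² × 0.0523 = 0.26934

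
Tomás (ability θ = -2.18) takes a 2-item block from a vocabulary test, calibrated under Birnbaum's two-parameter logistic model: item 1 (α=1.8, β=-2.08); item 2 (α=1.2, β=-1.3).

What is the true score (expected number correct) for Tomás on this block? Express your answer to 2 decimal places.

P(θ) = 1 / (1 + exp(−α(θ − β)))
P_1 = 1/(1+e^{0.1800}) = 0.4551
P_2 = 1/(1+e^{1.0560}) = 0.2581
E[score] = 0.4551 + 0.2581 = 0.7132

0.71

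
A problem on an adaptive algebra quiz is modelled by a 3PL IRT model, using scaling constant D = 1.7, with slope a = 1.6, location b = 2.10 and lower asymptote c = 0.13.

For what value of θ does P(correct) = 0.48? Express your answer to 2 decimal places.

P(θ) = c + (1 − c) · 1 / (1 + exp(−D·a(θ − b)))
Remove guessing floor: (0.48 − 0.13)/(1 − 0.13) = 0.4023
logit = ln(0.4023/0.5977) = -0.3959
θ = b + logit/(1.7·a) = 2.10 + (-0.3959)/2.7200 = 1.9545

1.95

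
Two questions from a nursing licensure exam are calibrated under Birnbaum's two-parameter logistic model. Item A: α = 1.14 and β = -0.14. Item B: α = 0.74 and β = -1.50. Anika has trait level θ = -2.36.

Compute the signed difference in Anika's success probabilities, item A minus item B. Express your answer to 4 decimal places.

-0.2723

P(θ) = 1 / (1 + exp(−α(θ − β)))
P_A = 0.0737
P_B = 0.3461
P_A − P_B = -0.2723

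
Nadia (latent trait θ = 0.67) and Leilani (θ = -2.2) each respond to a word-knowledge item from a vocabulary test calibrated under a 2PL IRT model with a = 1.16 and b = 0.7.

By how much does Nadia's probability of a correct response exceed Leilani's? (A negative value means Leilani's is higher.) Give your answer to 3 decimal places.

0.458

P(θ) = 1 / (1 + exp(−a(θ − b)))
P(Nadia) = 0.4913  [exponent -0.0348]
P(Leilani) = 0.0334  [exponent -3.3640]
Difference = 0.4913 − 0.0334 = 0.4579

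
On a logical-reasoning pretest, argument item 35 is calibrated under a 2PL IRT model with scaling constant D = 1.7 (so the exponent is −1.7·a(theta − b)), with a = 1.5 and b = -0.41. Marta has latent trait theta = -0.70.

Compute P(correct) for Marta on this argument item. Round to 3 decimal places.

P(theta) = 1 / (1 + exp(−D·a(theta − b)))
Exponent: 1.7 × 1.5 × (-0.70 − (-0.41)) = -0.7395
1/(1 + e^{0.7395}) = 0.3231
P = 0.3231

0.323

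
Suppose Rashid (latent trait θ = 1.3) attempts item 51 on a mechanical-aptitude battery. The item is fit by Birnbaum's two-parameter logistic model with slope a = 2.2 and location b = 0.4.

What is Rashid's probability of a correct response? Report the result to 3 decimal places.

P(θ) = 1 / (1 + exp(−a(θ − b)))
Exponent: 2.2 × (1.3 − 0.4) = 1.9800
1/(1 + e^{-1.9800}) = 0.8787

0.879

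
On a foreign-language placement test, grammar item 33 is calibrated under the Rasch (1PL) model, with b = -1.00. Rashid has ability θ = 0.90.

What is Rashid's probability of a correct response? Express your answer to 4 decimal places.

0.8699

P(θ) = 1 / (1 + exp(−(θ − b)))
Exponent: (0.90 − (-1.00)) = 1.9000
1/(1 + e^{-1.9000}) = 0.8699
P = 0.8699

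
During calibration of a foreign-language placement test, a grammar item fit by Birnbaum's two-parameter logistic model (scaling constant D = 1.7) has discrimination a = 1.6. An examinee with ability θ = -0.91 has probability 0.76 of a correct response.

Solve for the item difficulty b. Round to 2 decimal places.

P(θ) = 1 / (1 + exp(−D·a(θ − b)))
logit(0.76) = ln(0.76/0.24) = 1.1527
b = θ − logit/(1.7·a) = -0.91 − 1.1527/2.7200 = -1.3338

-1.33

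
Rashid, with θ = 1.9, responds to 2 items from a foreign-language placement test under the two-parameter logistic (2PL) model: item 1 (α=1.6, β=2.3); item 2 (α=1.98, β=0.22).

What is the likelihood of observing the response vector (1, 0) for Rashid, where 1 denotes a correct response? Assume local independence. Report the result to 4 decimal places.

0.0120

P(θ) = 1 / (1 + exp(−α(θ − β)))
P_1 = 1/(1+e^{0.6400}) = 0.3452
P_2 = 1/(1+e^{-3.3264}) = 0.9653
L = P_1 × (1−P_2) = 0.3452 × 0.0347 = 0.01197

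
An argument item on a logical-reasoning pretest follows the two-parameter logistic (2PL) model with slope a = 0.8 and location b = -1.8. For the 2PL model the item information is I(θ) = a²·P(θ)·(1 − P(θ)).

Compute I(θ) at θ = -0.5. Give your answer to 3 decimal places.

P = 1/(1+e^{-1.0400}) = 0.7389
P(1−P) = 0.7389 × 0.2611 = 0.1930
I = a² × P(1−P) = 0.8² × 0.1930 = 0.12349

0.123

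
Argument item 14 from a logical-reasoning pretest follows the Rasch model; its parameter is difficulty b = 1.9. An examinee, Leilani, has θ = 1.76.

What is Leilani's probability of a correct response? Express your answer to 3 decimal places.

P(θ) = 1 / (1 + exp(−(θ − b)))
Exponent: (1.76 − 1.9) = -0.1400
1/(1 + e^{0.1400}) = 0.4651
P = 0.4651

0.465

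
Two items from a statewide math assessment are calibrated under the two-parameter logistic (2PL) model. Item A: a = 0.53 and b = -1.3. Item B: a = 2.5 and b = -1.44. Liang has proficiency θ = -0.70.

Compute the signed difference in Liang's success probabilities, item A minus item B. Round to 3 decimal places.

P(θ) = 1 / (1 + exp(−a(θ − b)))
P_A = 0.5788
P_B = 0.8641
P_A − P_B = -0.2853

-0.285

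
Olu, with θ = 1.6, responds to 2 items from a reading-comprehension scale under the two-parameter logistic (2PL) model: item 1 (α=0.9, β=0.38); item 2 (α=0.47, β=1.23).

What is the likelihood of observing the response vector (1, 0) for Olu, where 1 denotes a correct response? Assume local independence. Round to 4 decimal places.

P(θ) = 1 / (1 + exp(−α(θ − β)))
P_1 = 1/(1+e^{-1.0980}) = 0.7499
P_2 = 1/(1+e^{-0.1739}) = 0.5434
L = P_1 × (1−P_2) = 0.7499 × 0.4566 = 0.34242

0.3424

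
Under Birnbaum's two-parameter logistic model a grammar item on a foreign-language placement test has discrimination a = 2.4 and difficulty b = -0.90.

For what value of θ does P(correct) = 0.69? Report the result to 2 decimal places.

P(θ) = 1 / (1 + exp(−a(θ − b)))
logit = ln(0.6900/0.3100) = 0.8001
θ = b + logit/(a) = -0.90 + 0.8001/2.4000 = -0.5666

-0.57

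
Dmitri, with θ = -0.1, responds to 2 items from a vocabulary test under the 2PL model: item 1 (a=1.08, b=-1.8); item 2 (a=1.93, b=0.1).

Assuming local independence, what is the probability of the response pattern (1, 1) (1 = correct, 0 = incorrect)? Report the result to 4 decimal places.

0.3490

P(θ) = 1 / (1 + exp(−a(θ − b)))
P_1 = 1/(1+e^{-1.8360}) = 0.8625
P_2 = 1/(1+e^{0.3860}) = 0.4047
L = P_1 × P_2 = 0.8625 × 0.4047 = 0.34903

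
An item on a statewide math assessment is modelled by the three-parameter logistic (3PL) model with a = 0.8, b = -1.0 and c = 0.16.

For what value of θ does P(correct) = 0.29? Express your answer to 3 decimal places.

-3.122

P(θ) = c + (1 − c) · 1 / (1 + exp(−a(θ − b)))
Remove guessing floor: (0.29 − 0.16)/(1 − 0.16) = 0.1548
logit = ln(0.1548/0.8452) = -1.6977
θ = b + logit/(a) = -1.0 + (-1.6977)/0.8000 = -3.1222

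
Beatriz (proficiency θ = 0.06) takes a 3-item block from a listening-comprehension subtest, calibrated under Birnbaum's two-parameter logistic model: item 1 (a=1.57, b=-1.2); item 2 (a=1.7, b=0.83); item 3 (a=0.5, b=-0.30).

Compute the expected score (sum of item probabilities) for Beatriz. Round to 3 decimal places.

1.636

P(θ) = 1 / (1 + exp(−a(θ − b)))
P_1 = 1/(1+e^{-1.9782}) = 0.8785
P_2 = 1/(1+e^{1.3090}) = 0.2127
P_3 = 1/(1+e^{-0.1800}) = 0.5449
E[score] = 0.8785 + 0.2127 + 0.5449 = 1.6360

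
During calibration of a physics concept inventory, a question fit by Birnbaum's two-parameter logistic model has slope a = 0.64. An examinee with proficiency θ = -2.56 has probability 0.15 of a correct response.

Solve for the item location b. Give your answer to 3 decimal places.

P(θ) = 1 / (1 + exp(−a(θ − b)))
logit(0.15) = ln(0.15/0.85) = -1.7346
b = θ − logit/(a) = -2.56 − (-1.7346)/0.6400 = 0.1503

0.150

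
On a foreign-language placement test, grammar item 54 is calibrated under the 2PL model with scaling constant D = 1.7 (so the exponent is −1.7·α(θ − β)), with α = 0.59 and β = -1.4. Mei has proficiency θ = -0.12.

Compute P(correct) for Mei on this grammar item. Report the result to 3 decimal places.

P(θ) = 1 / (1 + exp(−D·α(θ − β)))
Exponent: 1.7 × 0.59 × (-0.12 − (-1.4)) = 1.2838
1/(1 + e^{-1.2838}) = 0.7831
P = 0.7831

0.783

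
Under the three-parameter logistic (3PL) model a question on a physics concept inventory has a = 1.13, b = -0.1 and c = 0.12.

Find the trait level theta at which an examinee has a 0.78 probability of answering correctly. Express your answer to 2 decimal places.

P(theta) = c + (1 − c) · 1 / (1 + exp(−a(theta − b)))
Remove guessing floor: (0.78 − 0.12)/(1 − 0.12) = 0.7500
logit = ln(0.7500/0.2500) = 1.0986
theta = b + logit/(a) = -0.1 + 1.0986/1.1300 = 0.8722

0.87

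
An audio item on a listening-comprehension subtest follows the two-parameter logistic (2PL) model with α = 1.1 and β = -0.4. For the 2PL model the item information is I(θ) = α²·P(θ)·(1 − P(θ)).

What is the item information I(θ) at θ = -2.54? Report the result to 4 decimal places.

0.0959

P = 1/(1+e^{2.3540}) = 0.0867
P(1−P) = 0.0867 × 0.9133 = 0.0792
I = α² × P(1−P) = 1.1² × 0.0792 = 0.09586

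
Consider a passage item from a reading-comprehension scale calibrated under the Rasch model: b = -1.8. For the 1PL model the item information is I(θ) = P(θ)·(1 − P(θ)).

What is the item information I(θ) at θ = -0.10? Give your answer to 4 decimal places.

P = 1/(1+e^{-1.7000}) = 0.8455
P(1−P) = 0.8455 × 0.1545 = 0.1306
I = P(1−P) = 0.13061

0.1306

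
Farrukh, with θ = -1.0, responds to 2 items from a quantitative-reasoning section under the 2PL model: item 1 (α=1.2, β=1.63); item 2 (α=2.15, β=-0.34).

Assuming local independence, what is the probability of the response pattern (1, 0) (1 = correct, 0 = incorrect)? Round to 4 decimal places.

0.0329

P(θ) = 1 / (1 + exp(−α(θ − β)))
P_1 = 1/(1+e^{3.1560}) = 0.0409
P_2 = 1/(1+e^{1.4190}) = 0.1948
L = P_1 × (1−P_2) = 0.0409 × 0.8052 = 0.03290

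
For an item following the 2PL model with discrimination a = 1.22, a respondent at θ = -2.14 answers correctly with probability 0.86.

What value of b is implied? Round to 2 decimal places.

-3.63

P(θ) = 1 / (1 + exp(−a(θ − b)))
logit(0.86) = ln(0.86/0.14) = 1.8153
b = θ − logit/(a) = -2.14 − 1.8153/1.2200 = -3.6279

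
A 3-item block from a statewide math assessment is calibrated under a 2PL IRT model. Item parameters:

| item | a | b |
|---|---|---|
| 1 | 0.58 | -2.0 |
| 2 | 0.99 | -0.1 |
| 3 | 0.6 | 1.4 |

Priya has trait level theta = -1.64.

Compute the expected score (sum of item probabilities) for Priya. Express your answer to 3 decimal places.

P(theta) = 1 / (1 + exp(−a(theta − b)))
P_1 = 1/(1+e^{-0.2088}) = 0.5520
P_2 = 1/(1+e^{1.5246}) = 0.1788
P_3 = 1/(1+e^{1.8240}) = 0.1390
E[score] = 0.5520 + 0.1788 + 0.1390 = 0.8698

0.870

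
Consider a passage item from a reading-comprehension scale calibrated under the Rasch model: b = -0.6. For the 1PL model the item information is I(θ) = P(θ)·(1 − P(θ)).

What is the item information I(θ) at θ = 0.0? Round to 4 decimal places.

P = 1/(1+e^{-0.6000}) = 0.6457
P(1−P) = 0.6457 × 0.3543 = 0.2288
I = P(1−P) = 0.22878

0.2288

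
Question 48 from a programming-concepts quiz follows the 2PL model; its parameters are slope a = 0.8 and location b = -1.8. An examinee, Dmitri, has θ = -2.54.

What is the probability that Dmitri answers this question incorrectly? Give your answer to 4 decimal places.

P(θ) = 1 / (1 + exp(−a(θ − b)))
Exponent: 0.8 × (-2.54 − (-1.8)) = -0.5920
1/(1 + e^{0.5920}) = 0.3562
P(incorrect) = 1 − 0.3562 = 0.6438

0.6438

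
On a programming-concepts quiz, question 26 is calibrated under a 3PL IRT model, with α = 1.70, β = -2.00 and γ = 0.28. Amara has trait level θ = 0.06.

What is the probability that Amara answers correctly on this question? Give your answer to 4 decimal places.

0.9789

P(θ) = γ + (1 − γ) · 1 / (1 + exp(−α(θ − β)))
Exponent: 1.70 × (0.06 − (-2.00)) = 3.5020
1/(1 + e^{-3.5020}) = 0.9707
P = 0.28 + 0.72 × 0.9707 = 0.9789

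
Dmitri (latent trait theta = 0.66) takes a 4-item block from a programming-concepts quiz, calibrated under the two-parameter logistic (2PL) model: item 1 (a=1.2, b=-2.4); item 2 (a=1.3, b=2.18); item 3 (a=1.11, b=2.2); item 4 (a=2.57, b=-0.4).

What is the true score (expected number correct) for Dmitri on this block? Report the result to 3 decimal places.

P(theta) = 1 / (1 + exp(−a(theta − b)))
P_1 = 1/(1+e^{-3.6720}) = 0.9752
P_2 = 1/(1+e^{1.9760}) = 0.1217
P_3 = 1/(1+e^{1.7094}) = 0.1532
P_4 = 1/(1+e^{-2.7242}) = 0.9384
E[score] = 0.9752 + 0.1217 + 0.1532 + 0.9384 = 2.1886

2.189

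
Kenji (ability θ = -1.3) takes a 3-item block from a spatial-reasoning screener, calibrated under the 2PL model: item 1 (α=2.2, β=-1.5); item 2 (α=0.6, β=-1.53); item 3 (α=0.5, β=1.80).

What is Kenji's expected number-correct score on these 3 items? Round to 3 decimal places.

1.318

P(θ) = 1 / (1 + exp(−α(θ − β)))
P_1 = 1/(1+e^{-0.4400}) = 0.6083
P_2 = 1/(1+e^{-0.1380}) = 0.5344
P_3 = 1/(1+e^{1.5500}) = 0.1751
E[score] = 0.6083 + 0.5344 + 0.1751 = 1.3178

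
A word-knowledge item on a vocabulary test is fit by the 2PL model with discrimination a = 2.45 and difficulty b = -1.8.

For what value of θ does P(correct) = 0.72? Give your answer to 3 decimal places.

P(θ) = 1 / (1 + exp(−a(θ − b)))
logit = ln(0.7200/0.2800) = 0.9445
θ = b + logit/(a) = -1.8 + 0.9445/2.4500 = -1.4145

-1.415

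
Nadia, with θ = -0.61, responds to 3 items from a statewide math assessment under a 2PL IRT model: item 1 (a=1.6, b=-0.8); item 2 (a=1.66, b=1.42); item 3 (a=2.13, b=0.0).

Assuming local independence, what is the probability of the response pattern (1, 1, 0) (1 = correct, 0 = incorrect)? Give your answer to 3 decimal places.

0.015

P(θ) = 1 / (1 + exp(−a(θ − b)))
P_1 = 1/(1+e^{-0.3040}) = 0.5754
P_2 = 1/(1+e^{3.3698}) = 0.0333
P_3 = 1/(1+e^{1.2993}) = 0.2143
L = P_1 × P_2 × (1−P_3) = 0.5754 × 0.0333 × 0.7857 = 0.01503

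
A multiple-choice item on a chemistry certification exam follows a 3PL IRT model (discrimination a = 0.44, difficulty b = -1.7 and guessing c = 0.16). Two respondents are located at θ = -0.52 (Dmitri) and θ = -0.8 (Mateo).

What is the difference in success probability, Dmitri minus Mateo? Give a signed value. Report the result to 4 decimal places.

0.0246

P(θ) = c + (1 − c) · 1 / (1 + exp(−a(θ − b)))
P(Dmitri) = 0.6866  [exponent 0.5192]
P(Mateo) = 0.6621  [exponent 0.3960]
Difference = 0.6866 − 0.6621 = 0.0246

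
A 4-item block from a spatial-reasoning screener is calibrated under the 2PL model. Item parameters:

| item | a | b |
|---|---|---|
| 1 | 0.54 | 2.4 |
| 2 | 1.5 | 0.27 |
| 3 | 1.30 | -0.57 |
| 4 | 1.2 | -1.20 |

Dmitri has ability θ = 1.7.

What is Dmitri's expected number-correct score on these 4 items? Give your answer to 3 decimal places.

3.222

P(θ) = 1 / (1 + exp(−a(θ − b)))
P_1 = 1/(1+e^{0.3780}) = 0.4066
P_2 = 1/(1+e^{-2.1450}) = 0.8952
P_3 = 1/(1+e^{-2.9510}) = 0.9503
P_4 = 1/(1+e^{-3.4800}) = 0.9701
E[score] = 0.4066 + 0.8952 + 0.9503 + 0.9701 = 3.2222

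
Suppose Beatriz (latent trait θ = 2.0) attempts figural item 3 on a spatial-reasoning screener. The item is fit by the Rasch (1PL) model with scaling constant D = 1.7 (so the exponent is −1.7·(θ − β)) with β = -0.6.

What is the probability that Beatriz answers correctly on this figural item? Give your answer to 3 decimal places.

P(θ) = 1 / (1 + exp(−D·(θ − β)))
Exponent: 1.7 × (2.0 − (-0.6)) = 4.4200
1/(1 + e^{-4.4200}) = 0.9881
P = 0.9881

0.988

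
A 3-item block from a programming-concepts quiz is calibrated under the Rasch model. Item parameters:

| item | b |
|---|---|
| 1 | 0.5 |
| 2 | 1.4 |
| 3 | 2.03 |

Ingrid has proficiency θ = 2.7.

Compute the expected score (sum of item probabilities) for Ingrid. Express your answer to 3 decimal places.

P(θ) = 1 / (1 + exp(−(θ − b)))
P_1 = 1/(1+e^{-2.2000}) = 0.9002
P_2 = 1/(1+e^{-1.3000}) = 0.7858
P_3 = 1/(1+e^{-0.6700}) = 0.6615
E[score] = 0.9002 + 0.7858 + 0.6615 = 2.3476

2.348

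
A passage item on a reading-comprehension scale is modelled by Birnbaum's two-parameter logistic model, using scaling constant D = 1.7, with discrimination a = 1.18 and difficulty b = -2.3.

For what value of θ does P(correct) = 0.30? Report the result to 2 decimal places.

-2.72

P(θ) = 1 / (1 + exp(−D·a(θ − b)))
logit = ln(0.3000/0.7000) = -0.8473
θ = b + logit/(1.7·a) = -2.3 + (-0.8473)/2.0060 = -2.7224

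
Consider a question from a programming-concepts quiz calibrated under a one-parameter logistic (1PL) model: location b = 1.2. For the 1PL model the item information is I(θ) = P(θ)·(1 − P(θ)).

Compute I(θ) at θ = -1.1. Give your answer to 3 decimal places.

0.083

P = 1/(1+e^{2.3000}) = 0.0911
P(1−P) = 0.0911 × 0.9089 = 0.0828
I = P(1−P) = 0.08282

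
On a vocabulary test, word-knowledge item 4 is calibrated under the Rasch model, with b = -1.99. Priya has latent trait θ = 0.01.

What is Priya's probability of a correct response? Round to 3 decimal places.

0.881

P(θ) = 1 / (1 + exp(−(θ − b)))
Exponent: (0.01 − (-1.99)) = 2.0000
1/(1 + e^{-2.0000}) = 0.8808
P = 0.8808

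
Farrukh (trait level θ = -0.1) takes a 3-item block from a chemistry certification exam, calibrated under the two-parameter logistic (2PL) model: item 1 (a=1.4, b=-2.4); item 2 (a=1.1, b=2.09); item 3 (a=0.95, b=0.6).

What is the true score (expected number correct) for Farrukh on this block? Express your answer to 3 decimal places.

1.384

P(θ) = 1 / (1 + exp(−a(θ − b)))
P_1 = 1/(1+e^{-3.2200}) = 0.9616
P_2 = 1/(1+e^{2.4090}) = 0.0825
P_3 = 1/(1+e^{0.6650}) = 0.3396
E[score] = 0.9616 + 0.0825 + 0.3396 = 1.3837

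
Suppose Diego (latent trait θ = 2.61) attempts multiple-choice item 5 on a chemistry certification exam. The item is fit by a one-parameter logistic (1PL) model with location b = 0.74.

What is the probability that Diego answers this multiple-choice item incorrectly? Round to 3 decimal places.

0.134

P(θ) = 1 / (1 + exp(−(θ − b)))
Exponent: (2.61 − 0.74) = 1.8700
1/(1 + e^{-1.8700}) = 0.8665
P = 0.8665
P(incorrect) = 1 − 0.8665 = 0.1335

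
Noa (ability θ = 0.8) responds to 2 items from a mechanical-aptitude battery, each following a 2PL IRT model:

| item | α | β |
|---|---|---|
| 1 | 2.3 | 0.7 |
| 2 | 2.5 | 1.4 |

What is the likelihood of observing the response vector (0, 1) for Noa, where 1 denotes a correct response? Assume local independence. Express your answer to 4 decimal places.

0.0808

P(θ) = 1 / (1 + exp(−α(θ − β)))
P_1 = 1/(1+e^{-0.2300}) = 0.5572
P_2 = 1/(1+e^{1.5000}) = 0.1824
L = (1−P_1) × P_2 = 0.4428 × 0.1824 = 0.08077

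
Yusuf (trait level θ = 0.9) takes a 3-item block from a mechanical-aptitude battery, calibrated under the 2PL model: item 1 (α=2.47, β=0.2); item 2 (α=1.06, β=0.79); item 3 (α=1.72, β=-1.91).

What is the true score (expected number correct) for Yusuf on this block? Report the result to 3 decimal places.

P(θ) = 1 / (1 + exp(−α(θ − β)))
P_1 = 1/(1+e^{-1.7290}) = 0.8493
P_2 = 1/(1+e^{-0.1166}) = 0.5291
P_3 = 1/(1+e^{-4.8332}) = 0.9921
E[score] = 0.8493 + 0.5291 + 0.9921 = 2.3705

2.371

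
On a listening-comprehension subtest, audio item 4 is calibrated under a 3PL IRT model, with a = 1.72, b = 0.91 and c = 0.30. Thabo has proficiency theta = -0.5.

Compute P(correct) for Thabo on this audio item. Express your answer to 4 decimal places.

0.3569

P(theta) = c + (1 − c) · 1 / (1 + exp(−a(theta − b)))
Exponent: 1.72 × (-0.5 − 0.91) = -2.4252
1/(1 + e^{2.4252}) = 0.0813
P = 0.30 + 0.70 × 0.0813 = 0.3569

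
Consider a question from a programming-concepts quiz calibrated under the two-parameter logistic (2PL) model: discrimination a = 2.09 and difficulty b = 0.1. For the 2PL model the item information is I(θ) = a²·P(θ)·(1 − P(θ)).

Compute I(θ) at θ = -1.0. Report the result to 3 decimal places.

P = 1/(1+e^{2.2990}) = 0.0912
P(1−P) = 0.0912 × 0.9088 = 0.0829
I = a² × P(1−P) = 2.09² × 0.0829 = 0.36206

0.362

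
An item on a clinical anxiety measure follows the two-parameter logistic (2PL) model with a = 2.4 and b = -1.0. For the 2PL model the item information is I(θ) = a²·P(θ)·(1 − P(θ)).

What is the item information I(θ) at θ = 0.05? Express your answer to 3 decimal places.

P = 1/(1+e^{-2.5200}) = 0.9255
P(1−P) = 0.9255 × 0.0745 = 0.0689
I = a² × P(1−P) = 2.4² × 0.0689 = 0.39699

0.397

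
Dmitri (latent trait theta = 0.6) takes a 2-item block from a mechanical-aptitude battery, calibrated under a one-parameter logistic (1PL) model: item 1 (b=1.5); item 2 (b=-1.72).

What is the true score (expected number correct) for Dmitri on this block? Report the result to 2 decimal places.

1.20

P(theta) = 1 / (1 + exp(−(theta − b)))
P_1 = 1/(1+e^{0.9000}) = 0.2891
P_2 = 1/(1+e^{-2.3200}) = 0.9105
E[score] = 0.2891 + 0.9105 = 1.1996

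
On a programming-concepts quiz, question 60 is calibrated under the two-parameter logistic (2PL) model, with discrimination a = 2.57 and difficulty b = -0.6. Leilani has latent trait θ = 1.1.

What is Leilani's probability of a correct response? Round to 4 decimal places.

P(θ) = 1 / (1 + exp(−a(θ − b)))
Exponent: 2.57 × (1.1 − (-0.6)) = 4.3690
1/(1 + e^{-4.3690}) = 0.9875

0.9875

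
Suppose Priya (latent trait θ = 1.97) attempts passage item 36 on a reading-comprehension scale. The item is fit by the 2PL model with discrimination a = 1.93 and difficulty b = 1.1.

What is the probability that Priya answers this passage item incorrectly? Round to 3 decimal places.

0.157

P(θ) = 1 / (1 + exp(−a(θ − b)))
Exponent: 1.93 × (1.97 − 1.1) = 1.6791
1/(1 + e^{-1.6791}) = 0.8428
P(incorrect) = 1 − 0.8428 = 0.1572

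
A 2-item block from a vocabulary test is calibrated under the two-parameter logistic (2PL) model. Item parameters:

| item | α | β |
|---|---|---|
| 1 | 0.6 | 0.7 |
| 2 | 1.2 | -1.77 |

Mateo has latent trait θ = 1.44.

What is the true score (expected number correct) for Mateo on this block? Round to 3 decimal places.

P(θ) = 1 / (1 + exp(−α(θ − β)))
P_1 = 1/(1+e^{-0.4440}) = 0.6092
P_2 = 1/(1+e^{-3.8520}) = 0.9792
E[score] = 0.6092 + 0.9792 = 1.5884

1.588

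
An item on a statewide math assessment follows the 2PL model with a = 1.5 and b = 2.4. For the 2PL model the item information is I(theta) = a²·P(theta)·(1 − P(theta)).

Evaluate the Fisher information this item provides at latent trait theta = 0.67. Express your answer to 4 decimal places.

P = 1/(1+e^{2.5950}) = 0.0695
P(1−P) = 0.0695 × 0.9305 = 0.0646
I = a² × P(1−P) = 1.5² × 0.0646 = 0.14543

0.1454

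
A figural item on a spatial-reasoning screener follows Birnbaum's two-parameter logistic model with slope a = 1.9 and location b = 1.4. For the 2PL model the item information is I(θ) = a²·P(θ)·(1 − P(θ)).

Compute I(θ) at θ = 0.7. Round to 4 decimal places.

P = 1/(1+e^{1.3300}) = 0.2092
P(1−P) = 0.2092 × 0.7908 = 0.1654
I = a² × P(1−P) = 1.9² × 0.1654 = 0.59714

0.5971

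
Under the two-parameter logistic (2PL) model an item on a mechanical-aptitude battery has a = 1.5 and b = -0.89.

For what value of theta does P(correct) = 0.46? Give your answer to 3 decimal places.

P(theta) = 1 / (1 + exp(−a(theta − b)))
logit = ln(0.4600/0.5400) = -0.1603
theta = b + logit/(a) = -0.89 + (-0.1603)/1.5000 = -0.9969

-0.997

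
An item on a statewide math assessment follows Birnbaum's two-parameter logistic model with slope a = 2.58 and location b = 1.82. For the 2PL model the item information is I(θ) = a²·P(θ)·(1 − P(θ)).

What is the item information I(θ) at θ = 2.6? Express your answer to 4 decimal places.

P = 1/(1+e^{-2.0124}) = 0.8821
P(1−P) = 0.8821 × 0.1179 = 0.1040
I = a² × P(1−P) = 2.58² × 0.1040 = 0.69230

0.6923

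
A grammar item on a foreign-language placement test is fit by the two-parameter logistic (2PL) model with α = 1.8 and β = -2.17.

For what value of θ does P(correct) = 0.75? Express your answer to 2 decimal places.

-1.56

P(θ) = 1 / (1 + exp(−α(θ − β)))
logit = ln(0.7500/0.2500) = 1.0986
θ = β + logit/(α) = -2.17 + 1.0986/1.8000 = -1.5597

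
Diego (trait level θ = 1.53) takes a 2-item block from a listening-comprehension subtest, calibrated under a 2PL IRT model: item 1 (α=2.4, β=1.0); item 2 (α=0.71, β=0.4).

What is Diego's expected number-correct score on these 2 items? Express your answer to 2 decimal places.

1.47

P(θ) = 1 / (1 + exp(−α(θ − β)))
P_1 = 1/(1+e^{-1.2720}) = 0.7811
P_2 = 1/(1+e^{-0.8023}) = 0.6905
E[score] = 0.7811 + 0.6905 = 1.4716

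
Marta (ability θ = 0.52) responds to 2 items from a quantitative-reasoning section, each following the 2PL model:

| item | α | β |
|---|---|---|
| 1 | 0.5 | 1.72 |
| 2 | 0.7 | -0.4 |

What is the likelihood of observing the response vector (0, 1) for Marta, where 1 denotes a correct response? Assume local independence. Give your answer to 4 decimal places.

0.4233

P(θ) = 1 / (1 + exp(−α(θ − β)))
P_1 = 1/(1+e^{0.6000}) = 0.3543
P_2 = 1/(1+e^{-0.6440}) = 0.6557
L = (1−P_1) × P_2 = 0.6457 × 0.6557 = 0.42333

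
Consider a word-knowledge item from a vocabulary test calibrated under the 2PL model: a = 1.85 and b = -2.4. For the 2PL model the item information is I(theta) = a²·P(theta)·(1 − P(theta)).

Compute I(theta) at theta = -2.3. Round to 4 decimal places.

P = 1/(1+e^{-0.1850}) = 0.5461
P(1−P) = 0.5461 × 0.4539 = 0.2479
I = a² × P(1−P) = 1.85² × 0.2479 = 0.84835

0.8483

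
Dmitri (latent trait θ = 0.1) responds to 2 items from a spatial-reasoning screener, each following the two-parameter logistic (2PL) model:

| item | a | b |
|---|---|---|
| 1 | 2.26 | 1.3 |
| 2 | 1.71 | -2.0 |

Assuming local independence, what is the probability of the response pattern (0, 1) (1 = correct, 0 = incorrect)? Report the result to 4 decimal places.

P(θ) = 1 / (1 + exp(−a(θ − b)))
P_1 = 1/(1+e^{2.7120}) = 0.0623
P_2 = 1/(1+e^{-3.5910}) = 0.9732
L = (1−P_1) × P_2 = 0.9377 × 0.9732 = 0.91257

0.9126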